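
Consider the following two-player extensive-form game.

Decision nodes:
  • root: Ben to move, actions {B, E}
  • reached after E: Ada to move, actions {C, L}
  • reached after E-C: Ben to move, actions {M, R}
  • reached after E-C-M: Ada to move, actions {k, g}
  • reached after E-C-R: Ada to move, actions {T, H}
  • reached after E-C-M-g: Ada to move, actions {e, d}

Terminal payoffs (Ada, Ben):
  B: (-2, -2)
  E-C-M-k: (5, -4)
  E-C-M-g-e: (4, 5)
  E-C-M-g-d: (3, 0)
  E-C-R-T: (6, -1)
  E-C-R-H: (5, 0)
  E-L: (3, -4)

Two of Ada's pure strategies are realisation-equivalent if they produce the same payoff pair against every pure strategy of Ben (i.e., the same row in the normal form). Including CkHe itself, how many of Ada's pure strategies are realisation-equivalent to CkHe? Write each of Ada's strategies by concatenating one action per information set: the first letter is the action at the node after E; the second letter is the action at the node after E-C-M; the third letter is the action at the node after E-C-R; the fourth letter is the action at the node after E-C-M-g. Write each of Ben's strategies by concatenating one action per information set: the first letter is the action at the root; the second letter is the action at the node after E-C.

Row for CkHe (columns BM, BR, EM, ER): (-2,-2) (-2,-2) (5,-4) (5,0).
Under CkHe, Ada's choice at the node after E-C-M-g can never be reached regardless of what Ben does, so varying those choices leaves every outcome unchanged.
Holding the reachable choices fixed and varying the unreachable one freely already gives 2 equivalent strategies.
No other strategy reproduces this row, so those 2 are the full class: CkHe, CkHd.

2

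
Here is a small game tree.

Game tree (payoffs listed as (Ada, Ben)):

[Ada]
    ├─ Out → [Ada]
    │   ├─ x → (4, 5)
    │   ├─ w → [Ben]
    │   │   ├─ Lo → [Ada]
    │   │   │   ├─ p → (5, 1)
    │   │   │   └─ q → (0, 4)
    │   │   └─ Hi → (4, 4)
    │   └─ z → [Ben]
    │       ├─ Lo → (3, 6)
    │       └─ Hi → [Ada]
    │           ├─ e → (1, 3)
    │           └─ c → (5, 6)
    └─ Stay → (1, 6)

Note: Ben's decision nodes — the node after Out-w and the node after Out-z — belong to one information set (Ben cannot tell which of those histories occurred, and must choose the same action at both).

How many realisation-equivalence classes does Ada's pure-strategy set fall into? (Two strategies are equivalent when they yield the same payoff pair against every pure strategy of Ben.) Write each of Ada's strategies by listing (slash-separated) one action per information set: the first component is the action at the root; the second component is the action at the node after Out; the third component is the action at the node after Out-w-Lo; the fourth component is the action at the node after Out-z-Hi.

Ada has 24 pure strategies: Out/x/p/e, Out/x/p/c, Out/x/q/e, Out/x/q/c, Out/w/p/e, Out/w/p/c, Out/w/q/e, Out/w/q/c, Out/z/p/e, Out/z/p/c, Out/z/q/e, Out/z/q/c, Stay/x/p/e, Stay/x/p/c, Stay/x/q/e, Stay/x/q/c, Stay/w/p/e, Stay/w/p/c, Stay/w/q/e, Stay/w/q/c, Stay/z/p/e, Stay/z/p/c, Stay/z/q/e, Stay/z/q/c. Columns: Lo, Hi.
{Out/x/p/e, Out/x/p/c, Out/x/q/e, Out/x/q/c} → row (4,5) (4,5)
{Out/w/p/e, Out/w/p/c} → row (5,1) (4,4)
{Out/w/q/e, Out/w/q/c} → row (0,4) (4,4)
{Out/z/p/e, Out/z/q/e} → row (3,6) (1,3)
{Out/z/p/c, Out/z/q/c} → row (3,6) (5,6)
{Stay/x/p/e, Stay/x/p/c, Stay/x/q/e, Stay/x/q/c, Stay/w/p/e, Stay/w/p/c, Stay/w/q/e, Stay/w/q/c, Stay/z/p/e, Stay/z/p/c, Stay/z/q/e, Stay/z/q/c} → row (1,6) (1,6)
That's 6 distinct rows out of 24 strategies.

6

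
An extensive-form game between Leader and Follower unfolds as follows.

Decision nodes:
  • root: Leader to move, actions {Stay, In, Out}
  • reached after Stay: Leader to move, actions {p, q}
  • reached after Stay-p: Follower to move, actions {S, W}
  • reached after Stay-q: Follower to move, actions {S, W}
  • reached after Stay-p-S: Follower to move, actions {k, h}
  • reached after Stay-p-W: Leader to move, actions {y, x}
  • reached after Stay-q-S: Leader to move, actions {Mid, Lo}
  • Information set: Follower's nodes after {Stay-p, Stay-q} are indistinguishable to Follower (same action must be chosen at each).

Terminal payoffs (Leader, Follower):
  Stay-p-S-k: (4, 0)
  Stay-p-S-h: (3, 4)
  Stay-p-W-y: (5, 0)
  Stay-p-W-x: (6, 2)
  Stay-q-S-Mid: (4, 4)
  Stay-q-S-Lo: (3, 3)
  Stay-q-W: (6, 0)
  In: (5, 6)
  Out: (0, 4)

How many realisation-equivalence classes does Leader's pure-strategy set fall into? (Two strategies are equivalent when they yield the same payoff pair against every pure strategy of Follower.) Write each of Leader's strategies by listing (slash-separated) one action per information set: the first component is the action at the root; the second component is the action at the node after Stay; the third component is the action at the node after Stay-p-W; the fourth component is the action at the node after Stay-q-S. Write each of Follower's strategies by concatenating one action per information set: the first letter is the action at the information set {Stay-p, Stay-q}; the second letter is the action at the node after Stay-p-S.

6

Leader has 24 pure strategies: Stay/p/y/Mid, Stay/p/y/Lo, Stay/p/x/Mid, Stay/p/x/Lo, Stay/q/y/Mid, Stay/q/y/Lo, Stay/q/x/Mid, Stay/q/x/Lo, In/p/y/Mid, In/p/y/Lo, In/p/x/Mid, In/p/x/Lo, In/q/y/Mid, In/q/y/Lo, In/q/x/Mid, In/q/x/Lo, Out/p/y/Mid, Out/p/y/Lo, Out/p/x/Mid, Out/p/x/Lo, Out/q/y/Mid, Out/q/y/Lo, Out/q/x/Mid, Out/q/x/Lo. Columns: Sk, Sh, Wk, Wh.
{Stay/p/y/Mid, Stay/p/y/Lo} → row (4,0) (3,4) (5,0) (5,0)
{Stay/p/x/Mid, Stay/p/x/Lo} → row (4,0) (3,4) (6,2) (6,2)
{Stay/q/y/Mid, Stay/q/x/Mid} → row (4,4) (4,4) (6,0) (6,0)
{Stay/q/y/Lo, Stay/q/x/Lo} → row (3,3) (3,3) (6,0) (6,0)
{In/p/y/Mid, In/p/y/Lo, In/p/x/Mid, In/p/x/Lo, In/q/y/Mid, In/q/y/Lo, In/q/x/Mid, In/q/x/Lo} → row (5,6) (5,6) (5,6) (5,6)
{Out/p/y/Mid, Out/p/y/Lo, Out/p/x/Mid, Out/p/x/Lo, Out/q/y/Mid, Out/q/y/Lo, Out/q/x/Mid, Out/q/x/Lo} → row (0,4) (0,4) (0,4) (0,4)
That's 6 distinct rows out of 24 strategies.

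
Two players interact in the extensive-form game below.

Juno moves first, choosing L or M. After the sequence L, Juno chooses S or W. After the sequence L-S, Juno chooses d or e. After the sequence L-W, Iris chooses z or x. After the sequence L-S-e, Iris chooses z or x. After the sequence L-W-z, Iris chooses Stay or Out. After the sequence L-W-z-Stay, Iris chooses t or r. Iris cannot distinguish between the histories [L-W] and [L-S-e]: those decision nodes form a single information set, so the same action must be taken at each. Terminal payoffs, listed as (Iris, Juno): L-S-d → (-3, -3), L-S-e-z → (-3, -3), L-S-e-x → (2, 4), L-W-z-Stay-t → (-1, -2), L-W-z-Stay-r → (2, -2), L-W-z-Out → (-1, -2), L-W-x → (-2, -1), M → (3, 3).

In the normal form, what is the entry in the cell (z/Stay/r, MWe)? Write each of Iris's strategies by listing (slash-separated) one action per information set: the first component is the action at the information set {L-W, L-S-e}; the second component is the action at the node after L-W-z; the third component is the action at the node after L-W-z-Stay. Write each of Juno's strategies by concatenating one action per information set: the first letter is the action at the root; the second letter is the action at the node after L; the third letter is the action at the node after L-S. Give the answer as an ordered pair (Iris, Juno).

Trace the play path from the root:
  Juno plays M
→ terminal payoff (3, 3).
(Iris's choice at the information set {L-W, L-S-e} is never reached on this path, so it doesn't affect the outcome.)

(3, 3)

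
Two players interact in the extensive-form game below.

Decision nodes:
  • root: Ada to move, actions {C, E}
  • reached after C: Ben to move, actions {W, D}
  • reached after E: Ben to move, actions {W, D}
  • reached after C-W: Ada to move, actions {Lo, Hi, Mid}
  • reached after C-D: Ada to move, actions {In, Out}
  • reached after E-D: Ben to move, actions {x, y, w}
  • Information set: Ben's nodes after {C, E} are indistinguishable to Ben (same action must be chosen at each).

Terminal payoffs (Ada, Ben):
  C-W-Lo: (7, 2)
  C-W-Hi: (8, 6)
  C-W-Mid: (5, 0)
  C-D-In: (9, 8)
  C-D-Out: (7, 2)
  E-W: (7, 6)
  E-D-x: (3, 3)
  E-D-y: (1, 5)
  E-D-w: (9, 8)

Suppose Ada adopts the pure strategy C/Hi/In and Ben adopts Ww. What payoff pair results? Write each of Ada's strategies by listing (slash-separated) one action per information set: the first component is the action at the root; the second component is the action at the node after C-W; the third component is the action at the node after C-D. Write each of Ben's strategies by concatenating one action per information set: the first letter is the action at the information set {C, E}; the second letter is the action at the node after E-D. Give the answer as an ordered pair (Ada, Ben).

(8, 6)

Trace the play path from the root:
  Ada plays C
  Ben plays W at [C]
  Ada plays Hi at [C-W]
→ terminal payoff (8, 6).
(Ada's choice at the node after C-D is never reached on this path, so it doesn't affect the outcome.)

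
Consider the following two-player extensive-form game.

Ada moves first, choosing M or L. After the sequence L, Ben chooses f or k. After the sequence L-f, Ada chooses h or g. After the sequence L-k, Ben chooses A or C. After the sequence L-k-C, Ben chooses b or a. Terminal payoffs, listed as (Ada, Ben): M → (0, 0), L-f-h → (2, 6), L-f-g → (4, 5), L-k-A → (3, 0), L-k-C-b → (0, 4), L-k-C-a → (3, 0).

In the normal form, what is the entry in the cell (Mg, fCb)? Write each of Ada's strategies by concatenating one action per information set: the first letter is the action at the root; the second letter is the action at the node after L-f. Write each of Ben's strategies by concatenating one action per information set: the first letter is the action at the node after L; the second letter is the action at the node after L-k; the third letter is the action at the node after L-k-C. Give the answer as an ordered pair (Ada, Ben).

Trace the play path from the root:
  Ada plays M
→ terminal payoff (0, 0).
(Ada's choice at the node after L-f is never reached on this path, so it doesn't affect the outcome.)

(0, 0)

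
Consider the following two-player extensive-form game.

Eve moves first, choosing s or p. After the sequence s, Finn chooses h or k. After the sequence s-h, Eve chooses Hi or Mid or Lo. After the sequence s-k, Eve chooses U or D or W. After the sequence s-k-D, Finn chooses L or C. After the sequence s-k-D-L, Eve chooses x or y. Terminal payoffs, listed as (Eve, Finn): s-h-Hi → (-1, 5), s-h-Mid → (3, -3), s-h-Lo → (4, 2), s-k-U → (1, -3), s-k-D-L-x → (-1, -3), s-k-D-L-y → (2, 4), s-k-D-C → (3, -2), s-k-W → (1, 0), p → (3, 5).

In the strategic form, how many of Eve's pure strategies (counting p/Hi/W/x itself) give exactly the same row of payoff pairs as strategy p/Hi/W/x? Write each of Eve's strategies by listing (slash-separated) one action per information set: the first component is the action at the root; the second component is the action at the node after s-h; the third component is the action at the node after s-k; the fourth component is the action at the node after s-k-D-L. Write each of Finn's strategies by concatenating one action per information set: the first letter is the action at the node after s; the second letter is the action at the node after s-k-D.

Row for p/Hi/W/x (columns hL, hC, kL, kC): (3,5) (3,5) (3,5) (3,5).
Under p/Hi/W/x, Eve's choice at the node after s-h and at the node after s-k and at the node after s-k-D-L can never be reached regardless of what Finn does, so varying those choices leaves every outcome unchanged.
Holding the reachable choices fixed and varying the unreachable ones freely already gives 3 × 3 × 2 = 18 equivalent strategies.
No other strategy reproduces this row, so those 18 are the full class: p/Hi/U/x, p/Hi/U/y, p/Hi/D/x, p/Hi/D/y, p/Hi/W/x, p/Hi/W/y, p/Mid/U/x, p/Mid/U/y, p/Mid/D/x, p/Mid/D/y, p/Mid/W/x, p/Mid/W/y, p/Lo/U/x, p/Lo/U/y, p/Lo/D/x, p/Lo/D/y, p/Lo/W/x, p/Lo/W/y.

18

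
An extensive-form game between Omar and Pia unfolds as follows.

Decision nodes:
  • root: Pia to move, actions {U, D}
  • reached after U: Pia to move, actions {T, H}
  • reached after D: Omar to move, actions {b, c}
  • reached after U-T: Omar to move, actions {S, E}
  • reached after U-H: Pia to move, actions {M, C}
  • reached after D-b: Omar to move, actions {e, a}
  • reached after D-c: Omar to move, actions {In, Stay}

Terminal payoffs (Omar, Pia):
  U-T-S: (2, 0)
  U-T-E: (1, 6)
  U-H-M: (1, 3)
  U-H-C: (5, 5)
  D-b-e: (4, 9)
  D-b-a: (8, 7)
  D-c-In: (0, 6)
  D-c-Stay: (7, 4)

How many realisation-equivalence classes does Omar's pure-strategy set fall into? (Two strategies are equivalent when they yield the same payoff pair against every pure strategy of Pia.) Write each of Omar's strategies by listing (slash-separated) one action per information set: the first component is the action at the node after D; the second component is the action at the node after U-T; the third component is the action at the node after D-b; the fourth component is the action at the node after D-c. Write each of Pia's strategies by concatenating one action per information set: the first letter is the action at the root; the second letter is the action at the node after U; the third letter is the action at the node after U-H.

Omar has 16 pure strategies: b/S/e/In, b/S/e/Stay, b/S/a/In, b/S/a/Stay, b/E/e/In, b/E/e/Stay, b/E/a/In, b/E/a/Stay, c/S/e/In, c/S/e/Stay, c/S/a/In, c/S/a/Stay, c/E/e/In, c/E/e/Stay, c/E/a/In, c/E/a/Stay. Columns: UTM, UTC, UHM, UHC, DTM, DTC, DHM, DHC.
{b/S/e/In, b/S/e/Stay} → row (2,0) (2,0) (1,3) (5,5) (4,9) (4,9) (4,9) (4,9)
{b/S/a/In, b/S/a/Stay} → row (2,0) (2,0) (1,3) (5,5) (8,7) (8,7) (8,7) (8,7)
{b/E/e/In, b/E/e/Stay} → row (1,6) (1,6) (1,3) (5,5) (4,9) (4,9) (4,9) (4,9)
{b/E/a/In, b/E/a/Stay} → row (1,6) (1,6) (1,3) (5,5) (8,7) (8,7) (8,7) (8,7)
{c/S/e/In, c/S/a/In} → row (2,0) (2,0) (1,3) (5,5) (0,6) (0,6) (0,6) (0,6)
{c/S/e/Stay, c/S/a/Stay} → row (2,0) (2,0) (1,3) (5,5) (7,4) (7,4) (7,4) (7,4)
{c/E/e/In, c/E/a/In} → row (1,6) (1,6) (1,3) (5,5) (0,6) (0,6) (0,6) (0,6)
{c/E/e/Stay, c/E/a/Stay} → row (1,6) (1,6) (1,3) (5,5) (7,4) (7,4) (7,4) (7,4)
That's 8 distinct rows out of 16 strategies.

8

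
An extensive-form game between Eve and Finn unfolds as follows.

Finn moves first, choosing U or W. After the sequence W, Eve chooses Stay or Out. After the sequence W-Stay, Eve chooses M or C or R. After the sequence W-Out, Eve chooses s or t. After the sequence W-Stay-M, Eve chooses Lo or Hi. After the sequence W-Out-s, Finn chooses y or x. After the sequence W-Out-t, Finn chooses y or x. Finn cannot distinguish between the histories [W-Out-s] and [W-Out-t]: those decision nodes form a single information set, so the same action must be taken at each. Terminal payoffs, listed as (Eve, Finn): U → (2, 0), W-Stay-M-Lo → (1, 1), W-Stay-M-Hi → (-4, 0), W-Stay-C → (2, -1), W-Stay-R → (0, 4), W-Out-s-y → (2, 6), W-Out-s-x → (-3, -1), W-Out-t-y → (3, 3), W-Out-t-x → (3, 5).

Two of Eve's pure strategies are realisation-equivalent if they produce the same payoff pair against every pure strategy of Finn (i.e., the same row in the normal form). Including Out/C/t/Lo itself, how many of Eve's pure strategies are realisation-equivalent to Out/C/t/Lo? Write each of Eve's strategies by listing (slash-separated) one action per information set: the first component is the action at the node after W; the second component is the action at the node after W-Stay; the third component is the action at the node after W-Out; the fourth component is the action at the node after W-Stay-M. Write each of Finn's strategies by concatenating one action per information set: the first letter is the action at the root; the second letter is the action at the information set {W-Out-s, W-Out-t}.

6

Row for Out/C/t/Lo (columns Uy, Ux, Wy, Wx): (2,0) (2,0) (3,3) (3,5).
Under Out/C/t/Lo, Eve's choice at the node after W-Stay and at the node after W-Stay-M can never be reached regardless of what Finn does, so varying those choices leaves every outcome unchanged.
Holding the reachable choices fixed and varying the unreachable ones freely already gives 3 × 2 = 6 equivalent strategies.
No other strategy reproduces this row, so those 6 are the full class: Out/M/t/Lo, Out/M/t/Hi, Out/C/t/Lo, Out/C/t/Hi, Out/R/t/Lo, Out/R/t/Hi.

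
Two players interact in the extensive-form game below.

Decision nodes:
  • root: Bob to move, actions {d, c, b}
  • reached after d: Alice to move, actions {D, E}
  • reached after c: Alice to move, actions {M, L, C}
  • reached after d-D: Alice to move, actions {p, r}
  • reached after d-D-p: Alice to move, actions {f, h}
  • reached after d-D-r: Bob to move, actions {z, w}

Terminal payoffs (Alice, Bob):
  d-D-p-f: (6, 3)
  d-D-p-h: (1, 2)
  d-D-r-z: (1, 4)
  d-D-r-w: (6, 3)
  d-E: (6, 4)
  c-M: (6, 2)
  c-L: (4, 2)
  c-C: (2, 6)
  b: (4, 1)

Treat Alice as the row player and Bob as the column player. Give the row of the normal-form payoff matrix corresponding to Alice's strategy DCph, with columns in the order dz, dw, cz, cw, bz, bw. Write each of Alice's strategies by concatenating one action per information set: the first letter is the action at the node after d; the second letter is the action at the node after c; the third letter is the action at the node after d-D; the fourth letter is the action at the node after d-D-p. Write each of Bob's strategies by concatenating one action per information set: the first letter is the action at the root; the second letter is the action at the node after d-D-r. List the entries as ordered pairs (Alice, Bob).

(1,2) (1,2) (2,6) (2,6) (4,1) (4,1)

vs dz: Bob plays d → Alice plays D at [d] → Alice plays p at [d-D] → Alice plays h at [d-D-p] → (1, 2)
vs dw: Bob plays d → Alice plays D at [d] → Alice plays p at [d-D] → Alice plays h at [d-D-p] → (1, 2)
vs cz: Bob plays c → Alice plays C at [c] → (2, 6)
vs cw: Bob plays c → Alice plays C at [c] → (2, 6)
vs bz: Bob plays b → (4, 1)
vs bw: Bob plays b → (4, 1)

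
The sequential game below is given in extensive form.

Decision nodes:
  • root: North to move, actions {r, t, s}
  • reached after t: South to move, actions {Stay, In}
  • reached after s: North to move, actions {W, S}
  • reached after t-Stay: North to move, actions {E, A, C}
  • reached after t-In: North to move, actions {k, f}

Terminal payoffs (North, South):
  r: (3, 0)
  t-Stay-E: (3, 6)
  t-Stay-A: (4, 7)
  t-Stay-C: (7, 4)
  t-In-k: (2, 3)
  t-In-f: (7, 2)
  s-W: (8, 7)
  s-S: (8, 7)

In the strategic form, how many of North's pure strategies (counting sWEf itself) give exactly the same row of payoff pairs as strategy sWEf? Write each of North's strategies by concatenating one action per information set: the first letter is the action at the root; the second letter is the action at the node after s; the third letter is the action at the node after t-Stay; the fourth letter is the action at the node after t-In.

Row for sWEf (columns Stay, In): (8,7) (8,7).
Under sWEf, North's choice at the node after t-Stay and at the node after t-In can never be reached regardless of what South does, so varying those choices leaves every outcome unchanged.
Holding the reachable choices fixed and varying the unreachable ones freely already gives 3 × 2 = 6 equivalent strategies.
Checking the remaining rows, sSEk, sSEf, sSAk, sSAf, sSCk, sSCf also happen to give the same payoffs in every column, bringing the total to 12: sWEk, sWEf, sWAk, sWAf, sWCk, sWCf, sSEk, sSEf, sSAk, sSAf, sSCk, sSCf.

12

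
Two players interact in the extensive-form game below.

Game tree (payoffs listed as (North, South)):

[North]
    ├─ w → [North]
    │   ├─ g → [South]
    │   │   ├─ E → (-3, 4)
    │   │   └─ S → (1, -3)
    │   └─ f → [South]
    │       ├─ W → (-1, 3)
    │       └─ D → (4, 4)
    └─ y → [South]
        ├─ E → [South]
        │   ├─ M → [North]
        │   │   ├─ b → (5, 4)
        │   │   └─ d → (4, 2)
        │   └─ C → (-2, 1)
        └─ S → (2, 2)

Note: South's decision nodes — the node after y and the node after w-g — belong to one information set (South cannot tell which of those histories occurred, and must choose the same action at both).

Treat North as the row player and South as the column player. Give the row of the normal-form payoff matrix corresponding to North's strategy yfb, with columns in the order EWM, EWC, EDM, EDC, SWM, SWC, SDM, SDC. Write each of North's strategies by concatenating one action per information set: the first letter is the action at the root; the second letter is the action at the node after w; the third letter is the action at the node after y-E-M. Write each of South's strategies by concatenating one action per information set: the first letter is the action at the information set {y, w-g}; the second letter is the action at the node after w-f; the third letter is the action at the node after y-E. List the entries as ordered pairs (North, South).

(5,4) (-2,1) (5,4) (-2,1) (2,2) (2,2) (2,2) (2,2)

vs EWM: North plays y → South plays E at [y] → South plays M at [y-E] → North plays b at [y-E-M] → (5, 4)
vs EWC: North plays y → South plays E at [y] → South plays C at [y-E] → (-2, 1)
vs EDM: North plays y → South plays E at [y] → South plays M at [y-E] → North plays b at [y-E-M] → (5, 4)
vs EDC: North plays y → South plays E at [y] → South plays C at [y-E] → (-2, 1)
vs SWM: North plays y → South plays S at [y] → (2, 2)
vs SWC: North plays y → South plays S at [y] → (2, 2)
vs SDM: North plays y → South plays S at [y] → (2, 2)
vs SDC: North plays y → South plays S at [y] → (2, 2)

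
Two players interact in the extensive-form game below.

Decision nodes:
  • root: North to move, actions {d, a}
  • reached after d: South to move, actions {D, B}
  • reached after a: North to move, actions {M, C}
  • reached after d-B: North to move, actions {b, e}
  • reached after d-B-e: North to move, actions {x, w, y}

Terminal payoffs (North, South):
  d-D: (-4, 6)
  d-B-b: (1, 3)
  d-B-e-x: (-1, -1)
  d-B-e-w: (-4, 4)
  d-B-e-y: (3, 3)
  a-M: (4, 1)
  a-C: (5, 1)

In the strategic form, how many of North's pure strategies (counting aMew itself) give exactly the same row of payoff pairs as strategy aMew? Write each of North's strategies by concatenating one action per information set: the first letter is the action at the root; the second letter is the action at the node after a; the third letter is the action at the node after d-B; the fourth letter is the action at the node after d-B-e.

6

Row for aMew (columns D, B): (4,1) (4,1).
Under aMew, North's choice at the node after d-B and at the node after d-B-e can never be reached regardless of what South does, so varying those choices leaves every outcome unchanged.
Holding the reachable choices fixed and varying the unreachable ones freely already gives 2 × 3 = 6 equivalent strategies.
No other strategy reproduces this row, so those 6 are the full class: aMbx, aMbw, aMby, aMex, aMew, aMey.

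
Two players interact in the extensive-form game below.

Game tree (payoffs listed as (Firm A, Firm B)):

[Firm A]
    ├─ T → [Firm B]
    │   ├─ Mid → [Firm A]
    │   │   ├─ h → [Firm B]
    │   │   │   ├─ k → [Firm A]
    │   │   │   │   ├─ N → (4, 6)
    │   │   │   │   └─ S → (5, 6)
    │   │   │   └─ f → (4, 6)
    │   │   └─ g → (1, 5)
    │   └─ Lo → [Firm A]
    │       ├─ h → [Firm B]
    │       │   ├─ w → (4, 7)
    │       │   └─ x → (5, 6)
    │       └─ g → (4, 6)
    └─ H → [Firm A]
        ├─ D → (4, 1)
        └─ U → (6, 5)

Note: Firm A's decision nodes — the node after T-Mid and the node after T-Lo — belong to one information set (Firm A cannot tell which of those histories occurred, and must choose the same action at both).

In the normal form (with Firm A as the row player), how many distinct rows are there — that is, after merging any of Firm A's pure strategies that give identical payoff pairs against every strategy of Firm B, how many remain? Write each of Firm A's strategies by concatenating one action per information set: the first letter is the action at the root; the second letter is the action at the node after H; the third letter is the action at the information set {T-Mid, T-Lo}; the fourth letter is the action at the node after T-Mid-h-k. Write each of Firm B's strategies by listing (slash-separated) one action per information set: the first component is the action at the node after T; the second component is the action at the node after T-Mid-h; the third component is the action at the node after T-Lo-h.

Firm A has 16 pure strategies: TDhN, TDhS, TDgN, TDgS, TUhN, TUhS, TUgN, TUgS, HDhN, HDhS, HDgN, HDgS, HUhN, HUhS, HUgN, HUgS. Columns: Mid/k/w, Mid/k/x, Mid/f/w, Mid/f/x, Lo/k/w, Lo/k/x, Lo/f/w, Lo/f/x.
{TDhN, TUhN} → row (4,6) (4,6) (4,6) (4,6) (4,7) (5,6) (4,7) (5,6)
{TDhS, TUhS} → row (5,6) (5,6) (4,6) (4,6) (4,7) (5,6) (4,7) (5,6)
{TDgN, TDgS, TUgN, TUgS} → row (1,5) (1,5) (1,5) (1,5) (4,6) (4,6) (4,6) (4,6)
{HDhN, HDhS, HDgN, HDgS} → row (4,1) (4,1) (4,1) (4,1) (4,1) (4,1) (4,1) (4,1)
{HUhN, HUhS, HUgN, HUgS} → row (6,5) (6,5) (6,5) (6,5) (6,5) (6,5) (6,5) (6,5)
That's 5 distinct rows out of 16 strategies.

5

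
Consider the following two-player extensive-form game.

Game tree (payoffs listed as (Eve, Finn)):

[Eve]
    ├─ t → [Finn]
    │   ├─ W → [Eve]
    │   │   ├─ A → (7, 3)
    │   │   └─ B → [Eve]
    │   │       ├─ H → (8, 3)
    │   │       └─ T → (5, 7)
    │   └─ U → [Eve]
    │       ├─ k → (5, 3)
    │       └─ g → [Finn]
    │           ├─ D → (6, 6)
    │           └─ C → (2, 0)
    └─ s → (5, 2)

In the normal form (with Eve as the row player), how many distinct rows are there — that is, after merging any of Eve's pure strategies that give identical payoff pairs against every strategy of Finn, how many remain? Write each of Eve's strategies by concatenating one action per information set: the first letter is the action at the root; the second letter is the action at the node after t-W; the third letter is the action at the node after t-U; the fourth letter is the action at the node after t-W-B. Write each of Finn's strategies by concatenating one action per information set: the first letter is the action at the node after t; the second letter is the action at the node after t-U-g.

Eve has 16 pure strategies: tAkH, tAkT, tAgH, tAgT, tBkH, tBkT, tBgH, tBgT, sAkH, sAkT, sAgH, sAgT, sBkH, sBkT, sBgH, sBgT. Columns: WD, WC, UD, UC.
{tAkH, tAkT} → row (7,3) (7,3) (5,3) (5,3)
{tAgH, tAgT} → row (7,3) (7,3) (6,6) (2,0)
{tBkH} → row (8,3) (8,3) (5,3) (5,3)
{tBkT} → row (5,7) (5,7) (5,3) (5,3)
{tBgH} → row (8,3) (8,3) (6,6) (2,0)
{tBgT} → row (5,7) (5,7) (6,6) (2,0)
{sAkH, sAkT, sAgH, sAgT, sBkH, sBkT, sBgH, sBgT} → row (5,2) (5,2) (5,2) (5,2)
That's 7 distinct rows out of 16 strategies.

7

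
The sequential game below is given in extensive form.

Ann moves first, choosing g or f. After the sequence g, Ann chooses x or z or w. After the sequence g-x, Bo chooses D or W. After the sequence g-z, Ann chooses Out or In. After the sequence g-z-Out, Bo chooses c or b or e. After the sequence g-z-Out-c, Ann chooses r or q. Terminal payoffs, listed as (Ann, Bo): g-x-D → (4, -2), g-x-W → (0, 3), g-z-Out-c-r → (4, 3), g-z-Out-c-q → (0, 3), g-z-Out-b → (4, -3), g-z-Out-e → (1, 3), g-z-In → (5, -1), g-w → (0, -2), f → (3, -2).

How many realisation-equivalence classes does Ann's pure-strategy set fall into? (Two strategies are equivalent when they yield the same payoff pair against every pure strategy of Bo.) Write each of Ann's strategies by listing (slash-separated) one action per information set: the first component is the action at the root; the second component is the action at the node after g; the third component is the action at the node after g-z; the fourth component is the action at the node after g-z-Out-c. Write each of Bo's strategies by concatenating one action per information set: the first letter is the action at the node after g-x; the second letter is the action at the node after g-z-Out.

6

Ann has 24 pure strategies: g/x/Out/r, g/x/Out/q, g/x/In/r, g/x/In/q, g/z/Out/r, g/z/Out/q, g/z/In/r, g/z/In/q, g/w/Out/r, g/w/Out/q, g/w/In/r, g/w/In/q, f/x/Out/r, f/x/Out/q, f/x/In/r, f/x/In/q, f/z/Out/r, f/z/Out/q, f/z/In/r, f/z/In/q, f/w/Out/r, f/w/Out/q, f/w/In/r, f/w/In/q. Columns: Dc, Db, De, Wc, Wb, We.
{g/x/Out/r, g/x/Out/q, g/x/In/r, g/x/In/q} → row (4,-2) (4,-2) (4,-2) (0,3) (0,3) (0,3)
{g/z/Out/r} → row (4,3) (4,-3) (1,3) (4,3) (4,-3) (1,3)
{g/z/Out/q} → row (0,3) (4,-3) (1,3) (0,3) (4,-3) (1,3)
{g/z/In/r, g/z/In/q} → row (5,-1) (5,-1) (5,-1) (5,-1) (5,-1) (5,-1)
{g/w/Out/r, g/w/Out/q, g/w/In/r, g/w/In/q} → row (0,-2) (0,-2) (0,-2) (0,-2) (0,-2) (0,-2)
{f/x/Out/r, f/x/Out/q, f/x/In/r, f/x/In/q, f/z/Out/r, f/z/Out/q, f/z/In/r, f/z/In/q, f/w/Out/r, f/w/Out/q, f/w/In/r, f/w/In/q} → row (3,-2) (3,-2) (3,-2) (3,-2) (3,-2) (3,-2)
That's 6 distinct rows out of 24 strategies.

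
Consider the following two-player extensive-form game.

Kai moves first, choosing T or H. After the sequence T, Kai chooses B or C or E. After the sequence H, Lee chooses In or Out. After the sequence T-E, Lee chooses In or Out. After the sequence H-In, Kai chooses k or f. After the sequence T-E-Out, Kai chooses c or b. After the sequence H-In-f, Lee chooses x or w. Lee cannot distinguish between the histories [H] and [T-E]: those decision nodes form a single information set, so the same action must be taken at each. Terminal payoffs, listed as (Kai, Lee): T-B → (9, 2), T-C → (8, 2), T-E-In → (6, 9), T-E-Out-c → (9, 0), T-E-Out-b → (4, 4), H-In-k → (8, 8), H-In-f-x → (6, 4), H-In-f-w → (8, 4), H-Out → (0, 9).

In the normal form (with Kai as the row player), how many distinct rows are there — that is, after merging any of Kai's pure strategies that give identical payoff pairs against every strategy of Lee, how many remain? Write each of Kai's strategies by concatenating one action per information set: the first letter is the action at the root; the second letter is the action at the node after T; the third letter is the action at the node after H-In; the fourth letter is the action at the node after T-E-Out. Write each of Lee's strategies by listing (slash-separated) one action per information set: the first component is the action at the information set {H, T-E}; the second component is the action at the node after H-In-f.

6

Kai has 24 pure strategies: TBkc, TBkb, TBfc, TBfb, TCkc, TCkb, TCfc, TCfb, TEkc, TEkb, TEfc, TEfb, HBkc, HBkb, HBfc, HBfb, HCkc, HCkb, HCfc, HCfb, HEkc, HEkb, HEfc, HEfb. Columns: In/x, In/w, Out/x, Out/w.
{TBkc, TBkb, TBfc, TBfb} → row (9,2) (9,2) (9,2) (9,2)
{TCkc, TCkb, TCfc, TCfb} → row (8,2) (8,2) (8,2) (8,2)
{TEkc, TEfc} → row (6,9) (6,9) (9,0) (9,0)
{TEkb, TEfb} → row (6,9) (6,9) (4,4) (4,4)
{HBkc, HBkb, HCkc, HCkb, HEkc, HEkb} → row (8,8) (8,8) (0,9) (0,9)
{HBfc, HBfb, HCfc, HCfb, HEfc, HEfb} → row (6,4) (8,4) (0,9) (0,9)
That's 6 distinct rows out of 24 strategies.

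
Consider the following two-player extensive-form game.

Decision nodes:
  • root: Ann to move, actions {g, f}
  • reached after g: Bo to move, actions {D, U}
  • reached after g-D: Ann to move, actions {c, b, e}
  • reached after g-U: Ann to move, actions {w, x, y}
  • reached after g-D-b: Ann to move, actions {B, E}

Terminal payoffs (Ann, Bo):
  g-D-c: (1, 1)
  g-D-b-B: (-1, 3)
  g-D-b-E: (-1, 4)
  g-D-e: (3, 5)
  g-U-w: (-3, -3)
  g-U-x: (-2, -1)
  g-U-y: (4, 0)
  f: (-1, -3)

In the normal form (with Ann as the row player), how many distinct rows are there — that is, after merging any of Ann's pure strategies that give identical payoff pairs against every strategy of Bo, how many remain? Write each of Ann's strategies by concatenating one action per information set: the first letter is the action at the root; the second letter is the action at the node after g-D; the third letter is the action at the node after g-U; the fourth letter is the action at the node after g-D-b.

Ann has 36 pure strategies: gcwB, gcwE, gcxB, gcxE, gcyB, gcyE, gbwB, gbwE, gbxB, gbxE, gbyB, gbyE, gewB, gewE, gexB, gexE, geyB, geyE, fcwB, fcwE, fcxB, fcxE, fcyB, fcyE, fbwB, fbwE, fbxB, fbxE, fbyB, fbyE, fewB, fewE, fexB, fexE, feyB, feyE. Columns: D, U.
{gcwB, gcwE} → row (1,1) (-3,-3)
{gcxB, gcxE} → row (1,1) (-2,-1)
{gcyB, gcyE} → row (1,1) (4,0)
{gbwB} → row (-1,3) (-3,-3)
{gbwE} → row (-1,4) (-3,-3)
{gbxB} → row (-1,3) (-2,-1)
{gbxE} → row (-1,4) (-2,-1)
{gbyB} → row (-1,3) (4,0)
{gbyE} → row (-1,4) (4,0)
{gewB, gewE} → row (3,5) (-3,-3)
{gexB, gexE} → row (3,5) (-2,-1)
{geyB, geyE} → row (3,5) (4,0)
{fcwB, fcwE, fcxB, fcxE, fcyB, fcyE, fbwB, fbwE, fbxB, fbxE, fbyB, fbyE, fewB, fewE, fexB, fexE, feyB, feyE} → row (-1,-3) (-1,-3)
That's 13 distinct rows out of 36 strategies.

13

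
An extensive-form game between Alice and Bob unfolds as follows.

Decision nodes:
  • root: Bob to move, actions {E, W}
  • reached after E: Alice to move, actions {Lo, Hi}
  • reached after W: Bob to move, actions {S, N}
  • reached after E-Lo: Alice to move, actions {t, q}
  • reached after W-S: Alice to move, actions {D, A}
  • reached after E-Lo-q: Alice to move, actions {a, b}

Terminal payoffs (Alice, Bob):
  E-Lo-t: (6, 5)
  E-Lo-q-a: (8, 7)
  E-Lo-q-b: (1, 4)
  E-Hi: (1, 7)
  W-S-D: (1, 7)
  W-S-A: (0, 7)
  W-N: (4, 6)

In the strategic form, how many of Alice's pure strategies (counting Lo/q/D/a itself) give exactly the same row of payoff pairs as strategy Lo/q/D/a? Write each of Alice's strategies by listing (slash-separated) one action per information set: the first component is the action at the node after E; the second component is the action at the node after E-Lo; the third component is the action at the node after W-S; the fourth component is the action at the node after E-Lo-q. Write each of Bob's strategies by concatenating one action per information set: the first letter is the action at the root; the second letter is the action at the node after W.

Row for Lo/q/D/a (columns ES, EN, WS, WN): (8,7) (8,7) (1,7) (4,6).
Every one of Alice's information sets is on the play path for some reply by Bob when Alice follows Lo/q/D/a.
Changing the action at any of them therefore changes at least one column, so only Lo/q/D/a itself gives this row.

1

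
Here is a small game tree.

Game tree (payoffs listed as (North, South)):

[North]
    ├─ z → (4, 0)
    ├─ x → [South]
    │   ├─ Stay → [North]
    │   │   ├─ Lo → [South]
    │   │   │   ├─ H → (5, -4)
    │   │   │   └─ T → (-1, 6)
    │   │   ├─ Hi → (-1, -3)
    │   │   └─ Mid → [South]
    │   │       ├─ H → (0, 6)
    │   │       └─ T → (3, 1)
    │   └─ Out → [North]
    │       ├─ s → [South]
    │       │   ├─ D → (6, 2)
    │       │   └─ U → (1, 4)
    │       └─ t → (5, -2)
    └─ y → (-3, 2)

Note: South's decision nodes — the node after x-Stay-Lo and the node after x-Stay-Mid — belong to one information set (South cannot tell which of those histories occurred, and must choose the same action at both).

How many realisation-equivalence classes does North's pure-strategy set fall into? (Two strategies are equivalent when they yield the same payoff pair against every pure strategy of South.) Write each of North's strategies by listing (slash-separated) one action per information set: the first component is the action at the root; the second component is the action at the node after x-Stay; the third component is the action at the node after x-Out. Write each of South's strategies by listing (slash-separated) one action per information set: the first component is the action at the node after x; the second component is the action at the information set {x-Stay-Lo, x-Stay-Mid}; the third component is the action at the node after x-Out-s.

North has 18 pure strategies: z/Lo/s, z/Lo/t, z/Hi/s, z/Hi/t, z/Mid/s, z/Mid/t, x/Lo/s, x/Lo/t, x/Hi/s, x/Hi/t, x/Mid/s, x/Mid/t, y/Lo/s, y/Lo/t, y/Hi/s, y/Hi/t, y/Mid/s, y/Mid/t. Columns: Stay/H/D, Stay/H/U, Stay/T/D, Stay/T/U, Out/H/D, Out/H/U, Out/T/D, Out/T/U.
{z/Lo/s, z/Lo/t, z/Hi/s, z/Hi/t, z/Mid/s, z/Mid/t} → row (4,0) (4,0) (4,0) (4,0) (4,0) (4,0) (4,0) (4,0)
{x/Lo/s} → row (5,-4) (5,-4) (-1,6) (-1,6) (6,2) (1,4) (6,2) (1,4)
{x/Lo/t} → row (5,-4) (5,-4) (-1,6) (-1,6) (5,-2) (5,-2) (5,-2) (5,-2)
{x/Hi/s} → row (-1,-3) (-1,-3) (-1,-3) (-1,-3) (6,2) (1,4) (6,2) (1,4)
{x/Hi/t} → row (-1,-3) (-1,-3) (-1,-3) (-1,-3) (5,-2) (5,-2) (5,-2) (5,-2)
{x/Mid/s} → row (0,6) (0,6) (3,1) (3,1) (6,2) (1,4) (6,2) (1,4)
{x/Mid/t} → row (0,6) (0,6) (3,1) (3,1) (5,-2) (5,-2) (5,-2) (5,-2)
{y/Lo/s, y/Lo/t, y/Hi/s, y/Hi/t, y/Mid/s, y/Mid/t} → row (-3,2) (-3,2) (-3,2) (-3,2) (-3,2) (-3,2) (-3,2) (-3,2)
That's 8 distinct rows out of 18 strategies.

8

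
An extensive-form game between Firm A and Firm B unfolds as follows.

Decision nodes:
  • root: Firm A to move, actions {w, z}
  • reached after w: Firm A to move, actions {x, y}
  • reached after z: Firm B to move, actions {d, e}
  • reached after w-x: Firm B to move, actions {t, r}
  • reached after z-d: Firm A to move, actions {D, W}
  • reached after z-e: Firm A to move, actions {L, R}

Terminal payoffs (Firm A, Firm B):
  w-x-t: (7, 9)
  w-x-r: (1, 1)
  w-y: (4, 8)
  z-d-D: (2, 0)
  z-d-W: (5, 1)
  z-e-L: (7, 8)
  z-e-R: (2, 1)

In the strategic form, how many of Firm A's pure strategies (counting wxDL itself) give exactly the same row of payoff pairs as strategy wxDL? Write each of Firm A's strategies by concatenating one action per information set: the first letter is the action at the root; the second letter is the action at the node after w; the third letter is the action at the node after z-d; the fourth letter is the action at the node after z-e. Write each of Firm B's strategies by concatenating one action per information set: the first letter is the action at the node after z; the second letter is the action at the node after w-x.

4

Row for wxDL (columns dt, dr, et, er): (7,9) (1,1) (7,9) (1,1).
Under wxDL, Firm A's choice at the node after z-d and at the node after z-e can never be reached regardless of what Firm B does, so varying those choices leaves every outcome unchanged.
Holding the reachable choices fixed and varying the unreachable ones freely already gives 2 × 2 = 4 equivalent strategies.
No other strategy reproduces this row, so those 4 are the full class: wxDL, wxDR, wxWL, wxWR.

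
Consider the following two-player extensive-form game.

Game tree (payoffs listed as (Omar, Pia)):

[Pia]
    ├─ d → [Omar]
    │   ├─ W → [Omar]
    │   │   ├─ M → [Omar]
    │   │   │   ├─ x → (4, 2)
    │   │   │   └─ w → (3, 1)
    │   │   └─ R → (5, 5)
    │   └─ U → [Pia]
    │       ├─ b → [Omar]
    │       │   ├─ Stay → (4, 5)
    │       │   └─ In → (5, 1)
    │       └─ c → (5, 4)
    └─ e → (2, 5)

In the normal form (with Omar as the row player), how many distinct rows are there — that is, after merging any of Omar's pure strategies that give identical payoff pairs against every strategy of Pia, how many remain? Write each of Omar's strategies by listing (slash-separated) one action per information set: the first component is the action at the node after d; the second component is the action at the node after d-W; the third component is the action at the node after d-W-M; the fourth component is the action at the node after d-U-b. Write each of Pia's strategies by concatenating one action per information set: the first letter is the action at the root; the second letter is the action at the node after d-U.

Omar has 16 pure strategies: W/M/x/Stay, W/M/x/In, W/M/w/Stay, W/M/w/In, W/R/x/Stay, W/R/x/In, W/R/w/Stay, W/R/w/In, U/M/x/Stay, U/M/x/In, U/M/w/Stay, U/M/w/In, U/R/x/Stay, U/R/x/In, U/R/w/Stay, U/R/w/In. Columns: db, dc, eb, ec.
{W/M/x/Stay, W/M/x/In} → row (4,2) (4,2) (2,5) (2,5)
{W/M/w/Stay, W/M/w/In} → row (3,1) (3,1) (2,5) (2,5)
{W/R/x/Stay, W/R/x/In, W/R/w/Stay, W/R/w/In} → row (5,5) (5,5) (2,5) (2,5)
{U/M/x/Stay, U/M/w/Stay, U/R/x/Stay, U/R/w/Stay} → row (4,5) (5,4) (2,5) (2,5)
{U/M/x/In, U/M/w/In, U/R/x/In, U/R/w/In} → row (5,1) (5,4) (2,5) (2,5)
That's 5 distinct rows out of 16 strategies.

5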